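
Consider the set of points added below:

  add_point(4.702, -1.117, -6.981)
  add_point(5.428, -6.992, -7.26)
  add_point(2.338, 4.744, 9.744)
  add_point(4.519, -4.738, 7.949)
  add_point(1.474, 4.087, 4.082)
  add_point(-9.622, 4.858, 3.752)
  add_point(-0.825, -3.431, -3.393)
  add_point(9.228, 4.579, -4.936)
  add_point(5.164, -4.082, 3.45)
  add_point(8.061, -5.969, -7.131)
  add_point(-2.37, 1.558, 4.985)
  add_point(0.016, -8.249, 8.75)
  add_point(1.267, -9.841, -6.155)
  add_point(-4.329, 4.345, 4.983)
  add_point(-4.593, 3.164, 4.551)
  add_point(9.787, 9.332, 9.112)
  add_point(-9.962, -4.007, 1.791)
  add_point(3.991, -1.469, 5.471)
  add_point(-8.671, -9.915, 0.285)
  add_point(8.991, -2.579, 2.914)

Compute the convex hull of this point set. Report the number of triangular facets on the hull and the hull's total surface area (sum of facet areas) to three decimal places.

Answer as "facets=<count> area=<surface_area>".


facets=22 area=1105.946

13 of the 20 inputs are extreme points: [0, 1, 2, 3, 5, 7, 9, 11, 12, 15, 16, 18, 19].

Triangle areas on the boundary:
  f1: (p11, p18, p16) → 37.7240
  f2: (p12, p18, p16) → 35.2097
  f3: (p12, p11, p18) → 70.7136
  f4: (p2, p11, p15) → 43.7621
  f5: (p19, p7, p15) → 69.0562
  f6: (p5, p7, p15) → 143.3258
  f7: (p5, p2, p15) → 40.5612
  f8: (p5, p11, p16) → 57.6168
  f9: (p5, p2, p11) → 87.0537
  f10: (p3, p11, p15) → 24.1748
  f11: (p3, p19, p15) → 47.5509
  f12: (p3, p19, p11) → 12.7921
  f13: (p9, p19, p7) → 49.5805
  f14: (p9, p19, p11) → 62.5646
  f15: (p9, p12, p1) → 2.4824
  f16: (p9, p12, p11) → 58.6652
  f17: (p0, p5, p7) → 71.1645
  f18: (p0, p9, p1) → 8.1198
  f19: (p0, p9, p7) → 21.3766
  f20: (p0, p12, p1) → 13.7498
  f21: (p0, p12, p16) → 70.2598
  f22: (p0, p5, p16) → 78.4421
Σ area = 1105.946

Euler: V−E+F = 13−33+22 = 2.


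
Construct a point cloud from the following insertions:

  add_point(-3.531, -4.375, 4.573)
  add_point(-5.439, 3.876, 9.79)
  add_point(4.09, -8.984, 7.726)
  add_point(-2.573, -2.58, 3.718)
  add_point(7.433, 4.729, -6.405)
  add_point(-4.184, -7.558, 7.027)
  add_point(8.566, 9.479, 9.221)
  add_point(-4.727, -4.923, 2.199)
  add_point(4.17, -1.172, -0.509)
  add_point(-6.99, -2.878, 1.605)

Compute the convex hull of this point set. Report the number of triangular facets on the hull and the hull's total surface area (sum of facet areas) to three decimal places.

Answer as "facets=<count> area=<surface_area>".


facets=10 area=726.722

Extreme-point indices: [1, 2, 4, 5, 6, 7, 9] — 7 of 10 on the boundary.

Area of each hull facet:
  f1: (p4, p2, p6) → 144.7798
  f2: (p1, p2, p6) → 117.7159
  f3: (p1, p4, p9) → 97.3320
  f4: (p1, p4, p6) → 122.4148
  f5: (p7, p4, p9) → 27.5457
  f6: (p7, p4, p2) → 98.6072
  f7: (p5, p1, p2) → 48.2715
  f8: (p5, p7, p2) → 22.5453
  f9: (p5, p1, p9) → 40.3510
  f10: (p5, p7, p9) → 7.1589
Σ area = 726.722

Euler: V−E+F = 7−15+10 = 2.


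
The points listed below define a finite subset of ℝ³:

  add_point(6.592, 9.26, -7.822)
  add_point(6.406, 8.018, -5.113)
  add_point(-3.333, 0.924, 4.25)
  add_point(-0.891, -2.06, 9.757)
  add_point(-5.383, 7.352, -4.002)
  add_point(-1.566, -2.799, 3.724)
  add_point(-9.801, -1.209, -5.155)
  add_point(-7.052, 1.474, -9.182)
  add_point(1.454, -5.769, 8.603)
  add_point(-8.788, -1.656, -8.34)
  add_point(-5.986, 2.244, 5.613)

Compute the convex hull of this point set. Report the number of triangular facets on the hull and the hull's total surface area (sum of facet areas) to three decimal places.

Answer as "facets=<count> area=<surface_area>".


facets=14 area=637.785

Hull vertices (9/11): indices [0, 1, 3, 4, 6, 7, 8, 9, 10].

Area of each hull facet:
  f1: (p3, p8, p6) → 39.3080
  f2: (p9, p8, p6) → 26.9537
  f3: (p9, p8, p0) → 180.8395
  f4: (p1, p8, p0) → 11.6568
  f5: (p1, p3, p8) → 43.9595
  f6: (p1, p4, p0) → 17.4480
  f7: (p7, p4, p0) → 50.6003
  f8: (p7, p9, p0) → 17.0347
  f9: (p7, p4, p6) → 22.2890
  f10: (p7, p9, p6) → 6.0098
  f11: (p10, p1, p3) → 68.1523
  f12: (p10, p1, p4) → 63.7880
  f13: (p10, p3, p6) → 39.8781
  f14: (p10, p4, p6) → 49.8669
Σ area = 637.785

Euler: V−E+F = 9−21+14 = 2.


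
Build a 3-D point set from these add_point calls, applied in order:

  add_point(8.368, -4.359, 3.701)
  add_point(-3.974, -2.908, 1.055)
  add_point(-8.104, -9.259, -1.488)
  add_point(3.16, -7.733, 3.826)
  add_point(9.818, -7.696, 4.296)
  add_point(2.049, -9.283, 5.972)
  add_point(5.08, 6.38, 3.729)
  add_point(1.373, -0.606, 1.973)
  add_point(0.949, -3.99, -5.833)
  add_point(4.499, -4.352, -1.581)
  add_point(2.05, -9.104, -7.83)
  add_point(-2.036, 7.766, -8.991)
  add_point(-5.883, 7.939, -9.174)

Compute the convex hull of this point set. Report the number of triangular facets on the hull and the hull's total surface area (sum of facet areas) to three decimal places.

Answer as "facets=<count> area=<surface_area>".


Points on the hull: [1, 2, 4, 5, 6, 10, 11, 12] (8 of 13).

Area of each hull facet:
  f1: (p10, p12, p2) → 107.3585
  f2: (p10, p5, p2) → 70.0773
  f3: (p10, p5, p4) → 54.6948
  f4: (p6, p5, p4) → 59.8482
  f5: (p1, p5, p2) → 40.1438
  f6: (p1, p6, p5) → 66.4443
  f7: (p1, p12, p2) → 57.4531
  f8: (p1, p6, p12) → 95.4970
  f9: (p11, p10, p12) → 32.1822
  f10: (p11, p6, p12) → 23.9237
  f11: (p11, p10, p4) → 125.3746
  f12: (p11, p6, p4) → 104.5223
Σ area = 837.520

Euler: V−E+F = 8−18+12 = 2.

facets=12 area=837.520


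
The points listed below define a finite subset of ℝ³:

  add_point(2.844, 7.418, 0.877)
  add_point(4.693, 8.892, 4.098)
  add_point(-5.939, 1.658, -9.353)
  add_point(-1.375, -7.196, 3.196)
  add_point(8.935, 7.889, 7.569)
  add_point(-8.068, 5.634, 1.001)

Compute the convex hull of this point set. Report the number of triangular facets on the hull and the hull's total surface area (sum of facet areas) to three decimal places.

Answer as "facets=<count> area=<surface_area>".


facets=8 area=486.844

Points on the hull: [0, 1, 2, 3, 4, 5] (6 of 6).

Area of each hull facet:
  f1: (p3, p4, p5) → 124.9052
  f2: (p2, p3, p5) → 79.8659
  f3: (p2, p3, p4) → 149.6737
  f4: (p1, p4, p5) → 21.7203
  f5: (p0, p2, p4) → 22.9553
  f6: (p0, p1, p4) → 6.8538
  f7: (p0, p2, p5) → 61.8295
  f8: (p0, p1, p5) → 19.0404
Σ area = 486.844

Euler: V−E+F = 6−12+8 = 2.


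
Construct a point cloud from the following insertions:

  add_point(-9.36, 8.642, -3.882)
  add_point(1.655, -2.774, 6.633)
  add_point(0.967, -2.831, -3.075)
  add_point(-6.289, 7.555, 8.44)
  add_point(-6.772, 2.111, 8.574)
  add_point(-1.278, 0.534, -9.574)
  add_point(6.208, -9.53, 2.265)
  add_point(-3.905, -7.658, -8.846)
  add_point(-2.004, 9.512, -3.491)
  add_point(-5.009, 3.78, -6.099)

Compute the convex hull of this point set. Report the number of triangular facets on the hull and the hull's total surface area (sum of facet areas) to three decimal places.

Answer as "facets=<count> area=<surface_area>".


8 of the 10 inputs are extreme points: [0, 1, 3, 4, 5, 6, 7, 8].

Facet areas (half cross-product norm):
  f1: (p7, p4, p0) → 124.5077
  f2: (p7, p4, p6) → 134.0958
  f3: (p3, p8, p0) → 45.3804
  f4: (p3, p4, p0) → 34.7065
  f5: (p5, p8, p6) → 92.9761
  f6: (p5, p7, p6) → 65.3396
  f7: (p5, p8, p0) → 40.2378
  f8: (p5, p7, p0) → 51.2332
  f9: (p1, p4, p6) → 22.6581
  f10: (p1, p3, p4) → 24.7622
  f11: (p1, p8, p6) → 70.2273
  f12: (p1, p3, p8) → 82.4973
Σ area = 788.622

Check V−E+F: 8 − 18 + 12 = 2.

facets=12 area=788.622


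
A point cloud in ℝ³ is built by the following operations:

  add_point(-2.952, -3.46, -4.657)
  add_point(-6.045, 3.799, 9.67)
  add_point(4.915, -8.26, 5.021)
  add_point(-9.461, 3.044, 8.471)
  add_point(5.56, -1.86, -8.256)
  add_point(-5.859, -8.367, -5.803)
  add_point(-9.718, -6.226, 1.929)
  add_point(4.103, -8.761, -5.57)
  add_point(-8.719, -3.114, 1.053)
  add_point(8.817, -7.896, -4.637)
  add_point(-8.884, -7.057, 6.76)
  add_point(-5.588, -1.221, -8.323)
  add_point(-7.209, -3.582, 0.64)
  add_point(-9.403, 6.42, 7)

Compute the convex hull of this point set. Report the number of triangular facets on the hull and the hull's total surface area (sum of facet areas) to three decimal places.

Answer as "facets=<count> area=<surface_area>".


facets=18 area=853.817

Extreme-point indices: [1, 2, 3, 4, 5, 6, 7, 9, 10, 11, 13] — 11 of 14 on the boundary.

Per-facet area ½‖(b−a)×(c−a)‖:
  f1: (p11, p13, p6) → 82.4368
  f2: (p5, p11, p6) → 33.6497
  f3: (p4, p11, p13) → 95.1576
  f4: (p4, p5, p11) → 42.3244
  f5: (p3, p13, p6) → 17.8658
  f6: (p10, p5, p6) → 15.1061
  f7: (p10, p5, p2) → 84.6014
  f8: (p10, p3, p6) → 25.5093
  f9: (p1, p4, p13) → 55.4523
  f10: (p1, p3, p13) → 6.7925
  f11: (p1, p2, p9) → 77.8782
  f12: (p1, p4, p9) → 85.5862
  f13: (p1, p10, p2) → 80.2267
  f14: (p1, p10, p3) → 18.5784
  f15: (p7, p4, p9) → 17.6865
  f16: (p7, p4, p5) → 37.2159
  f17: (p7, p2, p9) → 24.9793
  f18: (p7, p5, p2) → 52.7697
Σ area = 853.817

Euler characteristic 11−27+18 = 2 ✓


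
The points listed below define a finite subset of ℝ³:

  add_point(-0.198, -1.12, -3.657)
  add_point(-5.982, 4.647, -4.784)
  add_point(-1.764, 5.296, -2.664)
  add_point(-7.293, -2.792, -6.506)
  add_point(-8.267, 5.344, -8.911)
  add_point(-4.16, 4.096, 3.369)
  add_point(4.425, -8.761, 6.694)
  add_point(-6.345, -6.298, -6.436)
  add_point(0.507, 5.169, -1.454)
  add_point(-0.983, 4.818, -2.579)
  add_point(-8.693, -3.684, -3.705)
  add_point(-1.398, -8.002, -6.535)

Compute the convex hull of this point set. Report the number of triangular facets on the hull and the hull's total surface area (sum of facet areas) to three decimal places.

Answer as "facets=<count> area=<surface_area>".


facets=14 area=537.488

Extreme-point indices: [0, 2, 4, 5, 6, 7, 8, 10, 11] — 9 of 12 on the boundary.

Per-facet area ½‖(b−a)×(c−a)‖:
  f1: (p5, p6, p10) → 88.5640
  f2: (p5, p4, p10) → 57.0419
  f3: (p11, p0, p6) → 50.9207
  f4: (p8, p11, p4) → 77.7437
  f5: (p8, p11, p0) → 2.0172
  f6: (p8, p0, p6) → 44.4649
  f7: (p8, p5, p6) → 53.4940
  f8: (p7, p6, p10) → 38.1263
  f9: (p7, p11, p6) → 35.0295
  f10: (p7, p4, p10) → 22.8268
  f11: (p7, p11, p4) → 27.9905
  f12: (p2, p5, p4) → 27.6239
  f13: (p2, p8, p4) → 3.2006
  f14: (p2, p8, p5) → 8.4441
Σ area = 537.488

Check V−E+F: 9 − 21 + 14 = 2.


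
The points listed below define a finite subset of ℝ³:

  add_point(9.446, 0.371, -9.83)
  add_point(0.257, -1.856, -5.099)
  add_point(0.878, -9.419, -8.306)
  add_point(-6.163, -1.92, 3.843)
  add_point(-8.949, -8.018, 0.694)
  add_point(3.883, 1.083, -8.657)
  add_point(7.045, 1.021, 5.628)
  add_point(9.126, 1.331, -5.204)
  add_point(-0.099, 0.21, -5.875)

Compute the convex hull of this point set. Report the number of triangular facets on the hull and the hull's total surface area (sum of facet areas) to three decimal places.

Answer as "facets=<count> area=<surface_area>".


facets=12 area=577.046

Extreme-point indices: [0, 2, 3, 4, 5, 6, 7, 8] — 8 of 9 on the boundary.

Per-facet area ½‖(b−a)×(c−a)‖:
  f1: (p6, p2, p4) → 117.2010
  f2: (p6, p2, p0) → 100.7890
  f3: (p3, p6, p4) → 40.5522
  f4: (p8, p2, p4) → 62.9601
  f5: (p8, p3, p4) → 43.1484
  f6: (p8, p3, p6) → 71.6339
  f7: (p5, p2, p0) → 30.9363
  f8: (p5, p8, p2) → 24.5996
  f9: (p5, p8, p6) → 33.4443
  f10: (p7, p6, p0) → 6.7521
  f11: (p7, p5, p0) → 12.9800
  f12: (p7, p5, p6) → 32.0488
Σ area = 577.046

Euler characteristic 8−18+12 = 2 ✓


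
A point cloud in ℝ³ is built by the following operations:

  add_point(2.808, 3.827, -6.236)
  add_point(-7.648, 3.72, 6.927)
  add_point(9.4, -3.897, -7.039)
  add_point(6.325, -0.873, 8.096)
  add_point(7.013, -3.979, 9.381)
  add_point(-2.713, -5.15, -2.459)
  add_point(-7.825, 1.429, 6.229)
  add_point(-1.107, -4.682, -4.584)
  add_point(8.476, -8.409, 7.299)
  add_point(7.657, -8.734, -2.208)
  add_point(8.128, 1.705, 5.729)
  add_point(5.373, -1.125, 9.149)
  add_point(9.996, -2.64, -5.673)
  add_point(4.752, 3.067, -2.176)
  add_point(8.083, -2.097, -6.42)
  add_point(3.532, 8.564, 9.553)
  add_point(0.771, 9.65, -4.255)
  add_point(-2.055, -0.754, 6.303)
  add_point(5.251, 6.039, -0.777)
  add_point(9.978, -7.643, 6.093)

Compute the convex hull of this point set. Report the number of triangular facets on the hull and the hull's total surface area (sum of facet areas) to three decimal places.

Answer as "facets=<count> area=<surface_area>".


Hull vertices (15/20): indices [0, 1, 2, 4, 5, 6, 7, 8, 9, 10, 12, 15, 16, 18, 19].

Per-facet area ½‖(b−a)×(c−a)‖:
  f1: (p1, p16, p6) → 17.8874
  f2: (p1, p15, p16) → 82.4009
  f3: (p18, p16, p12) → 32.5632
  f4: (p18, p15, p16) → 34.9305
  f5: (p10, p18, p12) → 44.9317
  f6: (p10, p18, p15) → 36.8045
  f7: (p0, p7, p16) → 24.1384
  f8: (p5, p8, p6) → 91.4308
  f9: (p5, p16, p6) → 86.4207
  f10: (p5, p7, p16) → 19.0228
  f11: (p9, p5, p8) → 52.1664
  f12: (p9, p5, p7) → 12.9644
  f13: (p4, p10, p15) → 29.5216
  f14: (p4, p1, p15) → 80.3605
  f15: (p4, p8, p6) → 36.1937
  f16: (p4, p1, p6) → 18.9639
  f17: (p2, p16, p12) → 13.8200
  f18: (p2, p0, p16) → 13.7520
  f19: (p2, p0, p7) → 44.4322
  f20: (p2, p9, p7) → 34.1740
  f21: (p19, p4, p8) → 5.2542
  f22: (p19, p4, p10) → 19.4820
  f23: (p19, p10, p12) → 55.3694
  f24: (p19, p2, p12) → 11.4660
  f25: (p19, p9, p8) → 8.5440
  f26: (p19, p2, p9) → 26.5033
Σ area = 933.499

Euler characteristic 15−39+26 = 2 ✓

facets=26 area=933.499


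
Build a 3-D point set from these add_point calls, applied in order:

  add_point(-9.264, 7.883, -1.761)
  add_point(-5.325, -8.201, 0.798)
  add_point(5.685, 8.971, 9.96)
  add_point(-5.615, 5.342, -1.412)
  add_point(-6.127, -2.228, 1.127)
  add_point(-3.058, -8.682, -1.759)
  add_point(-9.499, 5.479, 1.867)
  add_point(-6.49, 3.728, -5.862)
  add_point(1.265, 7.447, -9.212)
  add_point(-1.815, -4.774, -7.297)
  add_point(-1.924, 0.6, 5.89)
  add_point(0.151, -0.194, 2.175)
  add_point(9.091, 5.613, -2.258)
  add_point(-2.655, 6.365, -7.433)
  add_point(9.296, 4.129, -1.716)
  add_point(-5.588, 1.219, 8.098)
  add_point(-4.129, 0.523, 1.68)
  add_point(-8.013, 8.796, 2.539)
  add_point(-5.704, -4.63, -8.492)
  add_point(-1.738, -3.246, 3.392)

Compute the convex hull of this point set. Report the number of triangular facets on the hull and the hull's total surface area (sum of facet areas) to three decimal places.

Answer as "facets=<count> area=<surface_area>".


facets=26 area=952.958

15 of the 20 inputs are extreme points: [0, 1, 2, 5, 6, 7, 8, 9, 12, 13, 14, 15, 17, 18, 19].

Facet areas (half cross-product norm):
  f1: (p2, p5, p14) → 116.6367
  f2: (p9, p5, p14) → 51.9432
  f3: (p9, p8, p14) → 71.5739
  f4: (p17, p8, p2) → 115.4159
  f5: (p17, p15, p6) → 15.5747
  f6: (p17, p15, p2) → 66.1706
  f7: (p12, p2, p14) → 10.4410
  f8: (p12, p8, p14) → 7.4362
  f9: (p12, p8, p2) → 64.6694
  f10: (p1, p15, p6) → 50.6220
  f11: (p18, p9, p8) → 25.6435
  f12: (p18, p1, p6) → 68.4940
  f13: (p18, p9, p5) → 13.9776
  f14: (p18, p1, p5) → 13.5357
  f15: (p0, p17, p8) → 27.8756
  f16: (p0, p17, p6) → 7.4984
  f17: (p0, p18, p6) → 31.8300
  f18: (p0, p18, p7) → 15.4799
  f19: (p19, p15, p2) → 52.0780
  f20: (p19, p1, p15) → 22.8642
  f21: (p19, p2, p5) → 23.4642
  f22: (p19, p1, p5) → 11.4561
  f23: (p13, p0, p8) → 9.4805
  f24: (p13, p0, p7) → 15.5767
  f25: (p13, p18, p8) → 22.9378
  f26: (p13, p18, p7) → 20.2826
Σ area = 952.958

Euler characteristic 15−39+26 = 2 ✓


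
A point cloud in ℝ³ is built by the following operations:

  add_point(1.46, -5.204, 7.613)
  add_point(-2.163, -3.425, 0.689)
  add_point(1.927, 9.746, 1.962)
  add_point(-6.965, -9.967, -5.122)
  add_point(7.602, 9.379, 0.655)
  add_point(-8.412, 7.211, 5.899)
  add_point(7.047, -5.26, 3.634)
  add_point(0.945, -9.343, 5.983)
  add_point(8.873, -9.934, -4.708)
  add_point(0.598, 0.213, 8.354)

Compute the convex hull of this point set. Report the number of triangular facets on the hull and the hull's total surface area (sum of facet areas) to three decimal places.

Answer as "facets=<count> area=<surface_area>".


facets=14 area=899.466

Hull vertices (9/10): indices [0, 2, 3, 4, 5, 6, 7, 8, 9].

Area of each hull facet:
  f1: (p4, p3, p8) → 158.8657
  f2: (p7, p3, p5) → 125.6802
  f3: (p7, p3, p8) → 86.4371
  f4: (p2, p3, p5) → 115.8776
  f5: (p2, p4, p3) → 64.1839
  f6: (p2, p9, p5) → 57.4887
  f7: (p2, p4, p9) → 33.1355
  f8: (p6, p4, p8) → 69.5847
  f9: (p6, p4, p9) → 65.3144
  f10: (p6, p7, p8) → 37.0665
  f11: (p0, p9, p5) → 23.7101
  f12: (p0, p7, p5) → 28.3337
  f13: (p0, p6, p9) → 18.5495
  f14: (p0, p6, p7) → 15.2379
Σ area = 899.466

Euler: V−E+F = 9−21+14 = 2.


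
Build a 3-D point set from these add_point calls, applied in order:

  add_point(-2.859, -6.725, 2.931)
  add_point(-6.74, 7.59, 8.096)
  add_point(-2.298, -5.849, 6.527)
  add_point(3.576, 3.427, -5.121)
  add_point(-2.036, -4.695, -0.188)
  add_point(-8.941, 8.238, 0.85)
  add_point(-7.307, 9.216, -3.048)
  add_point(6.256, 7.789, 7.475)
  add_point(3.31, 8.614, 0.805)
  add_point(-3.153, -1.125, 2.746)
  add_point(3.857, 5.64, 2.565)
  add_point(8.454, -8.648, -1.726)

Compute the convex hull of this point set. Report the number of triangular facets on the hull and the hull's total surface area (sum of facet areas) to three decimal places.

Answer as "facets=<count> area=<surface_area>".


facets=16 area=784.513

Hull vertices (10/12): indices [0, 1, 2, 3, 4, 5, 6, 7, 8, 11].

Area of each hull facet:
  f1: (p2, p1, p5) → 54.0020
  f2: (p4, p3, p11) → 60.0287
  f3: (p7, p3, p11) → 91.4803
  f4: (p7, p2, p11) → 109.2040
  f5: (p7, p2, p1) → 88.3164
  f6: (p6, p4, p3) → 67.8986
  f7: (p6, p1, p5) → 10.5838
  f8: (p6, p7, p1) → 73.3653
  f9: (p0, p2, p11) → 22.3784
  f10: (p0, p4, p11) → 21.3929
  f11: (p0, p2, p5) → 30.4615
  f12: (p0, p6, p5) → 34.7401
  f13: (p0, p6, p4) → 23.7500
  f14: (p8, p7, p3) → 23.2158
  f15: (p8, p6, p3) → 43.7560
  f16: (p8, p6, p7) → 29.9396
Σ area = 784.513

Euler: V−E+F = 10−24+16 = 2.


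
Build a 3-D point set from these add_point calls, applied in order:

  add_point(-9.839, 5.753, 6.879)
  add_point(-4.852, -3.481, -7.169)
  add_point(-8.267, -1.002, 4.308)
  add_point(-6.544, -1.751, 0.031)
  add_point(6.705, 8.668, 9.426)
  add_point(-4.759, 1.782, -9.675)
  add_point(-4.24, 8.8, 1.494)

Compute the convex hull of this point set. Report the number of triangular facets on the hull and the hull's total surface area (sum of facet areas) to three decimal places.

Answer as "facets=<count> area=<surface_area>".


Points on the hull: [0, 1, 2, 3, 4, 5, 6] (7 of 7).

Area of each hull facet:
  f1: (p5, p1, p0) → 50.7038
  f2: (p5, p1, p4) → 67.7630
  f3: (p2, p4, p0) → 62.8380
  f4: (p2, p1, p0) → 37.1354
  f5: (p6, p4, p0) → 55.6631
  f6: (p6, p5, p0) → 52.0790
  f7: (p6, p5, p4) → 76.0427
  f8: (p3, p1, p4) → 66.1111
  f9: (p3, p2, p4) → 43.2805
  f10: (p3, p2, p1) → 2.9017
Σ area = 514.518

Euler: V−E+F = 7−15+10 = 2.

facets=10 area=514.518


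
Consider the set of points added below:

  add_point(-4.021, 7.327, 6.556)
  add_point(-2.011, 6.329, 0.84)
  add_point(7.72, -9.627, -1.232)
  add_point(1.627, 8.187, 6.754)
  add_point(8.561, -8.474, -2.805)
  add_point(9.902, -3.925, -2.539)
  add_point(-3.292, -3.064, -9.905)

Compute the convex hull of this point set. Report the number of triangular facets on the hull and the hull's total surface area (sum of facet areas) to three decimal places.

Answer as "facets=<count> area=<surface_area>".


7 of the 7 inputs are extreme points: [0, 1, 2, 3, 4, 5, 6].

Triangle areas on the boundary:
  f1: (p2, p6, p0) → 147.0348
  f2: (p1, p6, p0) → 27.7887
  f3: (p1, p6, p5) → 99.1194
  f4: (p4, p6, p5) → 35.0749
  f5: (p4, p2, p5) → 4.0720
  f6: (p4, p2, p6) → 15.3124
  f7: (p3, p1, p0) → 16.9161
  f8: (p3, p1, p5) → 57.7393
  f9: (p3, p2, p0) → 57.7946
  f10: (p3, p2, p5) → 50.6073
Σ area = 511.460

Euler characteristic 7−15+10 = 2 ✓

facets=10 area=511.460


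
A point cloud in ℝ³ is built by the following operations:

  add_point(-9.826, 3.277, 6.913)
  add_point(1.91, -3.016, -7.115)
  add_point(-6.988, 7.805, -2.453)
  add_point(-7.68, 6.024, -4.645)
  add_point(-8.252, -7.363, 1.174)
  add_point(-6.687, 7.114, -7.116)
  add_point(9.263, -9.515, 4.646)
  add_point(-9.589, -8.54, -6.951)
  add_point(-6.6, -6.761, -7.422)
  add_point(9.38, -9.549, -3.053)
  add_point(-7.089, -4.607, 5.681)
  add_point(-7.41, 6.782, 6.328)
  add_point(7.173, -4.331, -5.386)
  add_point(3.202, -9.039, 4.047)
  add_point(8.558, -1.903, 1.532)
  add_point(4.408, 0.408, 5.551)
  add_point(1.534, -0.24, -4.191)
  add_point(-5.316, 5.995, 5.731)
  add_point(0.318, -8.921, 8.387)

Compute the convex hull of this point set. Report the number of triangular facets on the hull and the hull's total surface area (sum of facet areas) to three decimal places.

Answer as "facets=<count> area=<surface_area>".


facets=30 area=1083.828

17 of the 19 inputs are extreme points: [0, 1, 2, 3, 4, 5, 6, 7, 8, 9, 10, 11, 12, 14, 15, 17, 18].

Triangle areas on the boundary:
  f1: (p3, p2, p0) → 14.7727
  f2: (p10, p18, p0) → 28.0804
  f3: (p7, p8, p9) → 21.3126
  f4: (p7, p3, p0) → 89.3227
  f5: (p5, p3, p2) → 3.9446
  f6: (p5, p7, p8) → 21.1169
  f7: (p5, p7, p3) → 20.5228
  f8: (p4, p10, p18) → 23.8989
  f9: (p4, p7, p18) → 32.3800
  f10: (p4, p10, p0) → 19.3759
  f11: (p4, p7, p0) → 41.9181
  f12: (p6, p15, p18) → 46.9433
  f13: (p6, p7, p9) → 73.3561
  f14: (p6, p7, p18) → 87.2981
  f15: (p11, p2, p0) → 18.3808
  f16: (p11, p18, p0) → 32.8721
  f17: (p11, p15, p18) → 70.9663
  f18: (p17, p15, p2) → 46.2870
  f19: (p17, p11, p2) → 9.8943
  f20: (p17, p11, p15) → 3.7430
  f21: (p14, p6, p15) → 25.3669
  f22: (p14, p12, p5) → 67.3465
  f23: (p14, p6, p9) → 29.5010
  f24: (p14, p12, p9) → 22.6241
  f25: (p14, p15, p2) → 46.3370
  f26: (p14, p5, p2) → 44.1519
  f27: (p1, p5, p8) → 59.2361
  f28: (p1, p12, p5) → 23.9389
  f29: (p1, p8, p9) → 45.6130
  f30: (p1, p12, p9) → 13.3254
Σ area = 1083.828

Check V−E+F: 17 − 45 + 30 = 2.


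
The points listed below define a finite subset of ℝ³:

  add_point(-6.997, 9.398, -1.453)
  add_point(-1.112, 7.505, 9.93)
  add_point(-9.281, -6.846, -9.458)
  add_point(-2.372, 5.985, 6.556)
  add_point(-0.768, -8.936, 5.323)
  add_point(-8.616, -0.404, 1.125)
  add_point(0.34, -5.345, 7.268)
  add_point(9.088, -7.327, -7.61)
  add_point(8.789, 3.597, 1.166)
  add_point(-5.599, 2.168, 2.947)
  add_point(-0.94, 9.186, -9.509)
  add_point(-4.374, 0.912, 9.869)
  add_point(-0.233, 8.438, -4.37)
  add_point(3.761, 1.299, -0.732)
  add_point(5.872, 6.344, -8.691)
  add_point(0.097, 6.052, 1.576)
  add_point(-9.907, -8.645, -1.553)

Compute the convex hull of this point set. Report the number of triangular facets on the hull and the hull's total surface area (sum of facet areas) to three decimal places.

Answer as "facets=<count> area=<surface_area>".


13 of the 17 inputs are extreme points: [0, 1, 2, 4, 5, 6, 7, 8, 10, 11, 12, 14, 16].

Triangle areas on the boundary:
  f1: (p4, p7, p16) → 93.4678
  f2: (p2, p7, p16) → 75.0577
  f3: (p2, p0, p16) → 72.3937
  f4: (p5, p0, p16) → 24.0572
  f5: (p11, p4, p16) → 65.3446
  f6: (p11, p5, p16) → 38.0895
  f7: (p11, p1, p0) → 47.4987
  f8: (p11, p5, p0) → 50.3114
  f9: (p10, p2, p0) → 87.9394
  f10: (p10, p1, p0) → 59.0661
  f11: (p6, p8, p1) → 79.7007
  f12: (p6, p11, p1) → 27.4284
  f13: (p6, p11, p4) → 13.4402
  f14: (p6, p4, p7) → 34.3120
  f15: (p6, p8, p7) → 93.9598
  f16: (p14, p8, p1) → 69.5268
  f17: (p14, p8, p7) → 69.1847
  f18: (p14, p2, p7) → 125.5925
  f19: (p14, p10, p2) → 66.8694
  f20: (p12, p10, p1) → 7.9139
  f21: (p12, p14, p1) → 45.2326
  f22: (p12, p14, p10) → 18.6458
Σ area = 1265.033

Euler: V−E+F = 13−33+22 = 2.

facets=22 area=1265.033


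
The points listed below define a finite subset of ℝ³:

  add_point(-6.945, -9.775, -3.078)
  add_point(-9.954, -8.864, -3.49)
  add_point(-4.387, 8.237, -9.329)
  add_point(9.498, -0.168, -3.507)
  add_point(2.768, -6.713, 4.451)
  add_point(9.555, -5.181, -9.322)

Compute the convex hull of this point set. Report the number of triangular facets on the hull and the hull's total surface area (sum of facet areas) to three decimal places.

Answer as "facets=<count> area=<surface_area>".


facets=8 area=654.445

Points on the hull: [0, 1, 2, 3, 4, 5] (6 of 6).

Triangle areas on the boundary:
  f1: (p2, p5, p1) → 166.4312
  f2: (p4, p2, p1) → 139.9245
  f3: (p3, p2, p5) → 66.0394
  f4: (p3, p4, p5) → 46.7343
  f5: (p3, p4, p2) → 106.0325
  f6: (p0, p5, p1) → 19.3756
  f7: (p0, p4, p1) → 13.6025
  f8: (p0, p4, p5) → 96.3050
Σ area = 654.445

Check V−E+F: 6 − 12 + 8 = 2.


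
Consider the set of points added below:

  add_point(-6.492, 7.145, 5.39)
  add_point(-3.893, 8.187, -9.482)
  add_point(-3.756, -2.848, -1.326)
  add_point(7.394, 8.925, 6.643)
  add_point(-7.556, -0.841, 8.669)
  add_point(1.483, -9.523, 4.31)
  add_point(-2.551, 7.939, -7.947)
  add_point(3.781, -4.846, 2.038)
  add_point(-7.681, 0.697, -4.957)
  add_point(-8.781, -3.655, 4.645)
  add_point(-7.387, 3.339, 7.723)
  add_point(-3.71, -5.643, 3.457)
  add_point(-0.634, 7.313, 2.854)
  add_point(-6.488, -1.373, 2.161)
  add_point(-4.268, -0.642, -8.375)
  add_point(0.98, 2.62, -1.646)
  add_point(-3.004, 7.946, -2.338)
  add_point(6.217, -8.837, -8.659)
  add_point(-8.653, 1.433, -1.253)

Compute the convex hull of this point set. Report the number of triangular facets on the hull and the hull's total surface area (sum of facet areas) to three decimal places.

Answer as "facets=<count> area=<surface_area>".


Extreme-point indices: [0, 1, 3, 4, 5, 6, 8, 9, 10, 14, 17, 18] — 12 of 19 on the boundary.

Facet areas (half cross-product norm):
  f1: (p0, p1, p3) → 105.9146
  f2: (p4, p5, p9) → 29.8120
  f3: (p4, p5, p3) → 115.5090
  f4: (p17, p5, p9) → 78.0042
  f5: (p17, p5, p3) → 134.7564
  f6: (p18, p0, p1) → 52.5347
  f7: (p10, p0, p3) → 30.9447
  f8: (p10, p4, p3) → 31.1954
  f9: (p10, p4, p9) → 10.0563
  f10: (p10, p18, p9) → 28.9463
  f11: (p10, p18, p0) → 20.1314
  f12: (p6, p1, p3) → 3.8506
  f13: (p6, p17, p3) → 164.7619
  f14: (p6, p17, p1) → 17.9840
  f15: (p14, p17, p1) → 48.5138
  f16: (p14, p17, p9) → 92.9496
  f17: (p8, p18, p1) → 17.0272
  f18: (p8, p14, p1) → 22.0630
  f19: (p8, p18, p9) → 12.1520
  f20: (p8, p14, p9) → 21.6640
Σ area = 1038.771

Check V−E+F: 12 − 30 + 20 = 2.

facets=20 area=1038.771


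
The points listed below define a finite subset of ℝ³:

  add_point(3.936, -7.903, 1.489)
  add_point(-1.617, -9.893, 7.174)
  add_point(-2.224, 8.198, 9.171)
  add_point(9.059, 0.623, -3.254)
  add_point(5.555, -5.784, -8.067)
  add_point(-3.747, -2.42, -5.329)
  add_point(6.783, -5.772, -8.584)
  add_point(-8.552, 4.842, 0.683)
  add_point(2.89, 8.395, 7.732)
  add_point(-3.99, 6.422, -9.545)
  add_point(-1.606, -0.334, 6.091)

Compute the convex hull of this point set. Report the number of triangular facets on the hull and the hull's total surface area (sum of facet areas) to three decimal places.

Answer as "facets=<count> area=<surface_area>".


Hull vertices (10/11): indices [0, 1, 2, 3, 4, 5, 6, 7, 8, 9].

Facet areas (half cross-product norm):
  f1: (p2, p1, p7) → 94.1527
  f2: (p2, p8, p1) → 48.3921
  f3: (p9, p6, p3) → 66.0533
  f4: (p9, p8, p3) → 111.9959
  f5: (p9, p2, p7) → 57.0260
  f6: (p9, p2, p8) → 49.4199
  f7: (p0, p6, p3) → 42.9299
  f8: (p0, p6, p1) → 20.5001
  f9: (p0, p8, p3) → 81.0990
  f10: (p0, p8, p1) → 71.4809
  f11: (p5, p1, p7) → 77.7026
  f12: (p5, p9, p7) → 47.8229
  f13: (p4, p9, p6) → 8.8498
  f14: (p4, p5, p9) → 49.2330
  f15: (p4, p6, p1) → 7.9626
  f16: (p4, p5, p1) → 75.3544
Σ area = 909.975

Euler: V−E+F = 10−24+16 = 2.

facets=16 area=909.975


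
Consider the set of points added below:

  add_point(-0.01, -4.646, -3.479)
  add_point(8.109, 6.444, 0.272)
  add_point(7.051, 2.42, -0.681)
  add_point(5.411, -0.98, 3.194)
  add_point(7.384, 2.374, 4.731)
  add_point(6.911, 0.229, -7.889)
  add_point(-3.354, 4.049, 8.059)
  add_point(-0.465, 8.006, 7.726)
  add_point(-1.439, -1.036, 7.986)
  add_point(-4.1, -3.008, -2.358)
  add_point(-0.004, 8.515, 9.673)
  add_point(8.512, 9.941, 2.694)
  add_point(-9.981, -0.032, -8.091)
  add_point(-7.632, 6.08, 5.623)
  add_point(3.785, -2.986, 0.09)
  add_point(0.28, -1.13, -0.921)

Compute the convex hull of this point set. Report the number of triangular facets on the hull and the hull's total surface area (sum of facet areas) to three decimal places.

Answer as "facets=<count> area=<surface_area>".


Hull vertices (13/16): indices [0, 1, 3, 4, 5, 6, 8, 9, 10, 11, 12, 13, 14].

Triangle areas on the boundary:
  f1: (p5, p11, p12) → 121.0581
  f2: (p5, p0, p12) → 55.3425
  f3: (p13, p11, p12) → 127.6322
  f4: (p13, p10, p11) → 45.5835
  f5: (p4, p10, p11) → 40.3986
  f6: (p8, p4, p10) → 44.8333
  f7: (p8, p13, p12) → 73.8746
  f8: (p1, p5, p11) → 6.7983
  f9: (p1, p4, p11) → 12.8565
  f10: (p1, p4, p5) → 30.9803
  f11: (p6, p13, p10) → 14.7758
  f12: (p6, p8, p10) → 13.4902
  f13: (p6, p8, p13) → 11.1920
  f14: (p3, p8, p4) → 17.1988
  f15: (p3, p4, p5) → 22.9929
  f16: (p9, p0, p12) → 16.3619
  f17: (p9, p8, p12) → 32.5181
  f18: (p9, p8, p0) → 24.6099
  f19: (p14, p5, p0) → 24.3785
  f20: (p14, p3, p5) → 17.2523
  f21: (p14, p8, p0) → 25.7828
  f22: (p14, p3, p8) → 16.7798
Σ area = 796.691

Euler characteristic 13−33+22 = 2 ✓

facets=22 area=796.691


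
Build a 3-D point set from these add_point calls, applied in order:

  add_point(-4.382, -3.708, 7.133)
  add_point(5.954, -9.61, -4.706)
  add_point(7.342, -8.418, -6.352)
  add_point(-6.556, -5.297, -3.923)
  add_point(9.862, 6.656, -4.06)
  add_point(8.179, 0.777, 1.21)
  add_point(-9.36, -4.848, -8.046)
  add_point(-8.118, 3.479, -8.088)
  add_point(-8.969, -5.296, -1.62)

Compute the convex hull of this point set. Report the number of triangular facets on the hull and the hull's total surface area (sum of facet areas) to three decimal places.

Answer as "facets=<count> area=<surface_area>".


facets=12 area=777.925

Hull vertices (8/9): indices [0, 1, 2, 4, 5, 6, 7, 8].

Triangle areas on the boundary:
  f1: (p5, p0, p4) → 43.8238
  f2: (p5, p0, p1) → 86.4964
  f3: (p2, p1, p6) → 19.5172
  f4: (p2, p5, p4) → 47.5348
  f5: (p2, p5, p1) → 14.6848
  f6: (p8, p1, p6) → 50.7465
  f7: (p8, p0, p1) → 77.3483
  f8: (p7, p2, p6) → 72.1079
  f9: (p7, p2, p4) → 135.0944
  f10: (p7, p8, p6) → 27.1096
  f11: (p7, p0, p4) → 152.2908
  f12: (p7, p8, p0) → 51.1703
Σ area = 777.925

Euler characteristic 8−18+12 = 2 ✓


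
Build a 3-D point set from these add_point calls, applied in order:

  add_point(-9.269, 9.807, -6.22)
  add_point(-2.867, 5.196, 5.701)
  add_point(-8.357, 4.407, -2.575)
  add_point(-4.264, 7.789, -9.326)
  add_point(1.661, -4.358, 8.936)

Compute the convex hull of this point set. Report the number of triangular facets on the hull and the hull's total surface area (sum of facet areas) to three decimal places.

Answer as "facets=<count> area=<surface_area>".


facets=6 area=286.782

Extreme-point indices: [0, 1, 2, 3, 4] — 5 of 5 on the boundary.

Facet areas (half cross-product norm):
  f1: (p1, p3, p0) → 44.4527
  f2: (p1, p3, p4) → 74.6848
  f3: (p2, p3, p0) → 20.3760
  f4: (p2, p3, p4) → 67.9012
  f5: (p2, p1, p0) → 28.8962
  f6: (p2, p1, p4) → 50.4712
Σ area = 286.782

Check V−E+F: 5 − 9 + 6 = 2.


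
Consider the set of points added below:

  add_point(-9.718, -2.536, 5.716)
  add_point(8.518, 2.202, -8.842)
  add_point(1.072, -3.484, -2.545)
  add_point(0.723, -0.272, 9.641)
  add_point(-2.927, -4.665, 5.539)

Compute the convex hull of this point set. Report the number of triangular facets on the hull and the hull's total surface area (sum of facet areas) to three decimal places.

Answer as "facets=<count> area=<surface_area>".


facets=6 area=307.274

5 of the 5 inputs are extreme points: [0, 1, 2, 3, 4].

Triangle areas on the boundary:
  f1: (p3, p1, p0) → 114.7948
  f2: (p3, p4, p0) → 23.9256
  f3: (p2, p1, p0) → 43.3712
  f4: (p2, p4, p0) → 29.6372
  f5: (p2, p3, p1) → 64.2711
  f6: (p2, p3, p4) → 31.2740
Σ area = 307.274

Euler characteristic 5−9+6 = 2 ✓


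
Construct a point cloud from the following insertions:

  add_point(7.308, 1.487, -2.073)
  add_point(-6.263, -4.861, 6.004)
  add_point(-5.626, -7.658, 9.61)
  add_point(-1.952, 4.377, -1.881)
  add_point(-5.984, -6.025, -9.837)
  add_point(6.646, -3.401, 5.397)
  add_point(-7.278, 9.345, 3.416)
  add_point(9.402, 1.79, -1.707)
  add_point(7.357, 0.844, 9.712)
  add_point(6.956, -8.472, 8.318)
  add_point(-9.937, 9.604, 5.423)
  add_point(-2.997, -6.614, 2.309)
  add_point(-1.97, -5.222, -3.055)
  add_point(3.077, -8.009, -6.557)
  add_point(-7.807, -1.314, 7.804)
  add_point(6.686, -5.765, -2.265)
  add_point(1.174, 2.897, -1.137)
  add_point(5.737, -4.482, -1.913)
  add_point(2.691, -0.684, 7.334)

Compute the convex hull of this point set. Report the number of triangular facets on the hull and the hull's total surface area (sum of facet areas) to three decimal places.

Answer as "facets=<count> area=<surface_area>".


facets=18 area=1078.341

Hull vertices (11/19): indices [2, 3, 4, 6, 7, 8, 9, 10, 13, 14, 15].

Per-facet area ½‖(b−a)×(c−a)‖:
  f1: (p3, p4, p7) → 79.1460
  f2: (p8, p9, p7) → 54.7785
  f3: (p8, p2, p10) → 134.4445
  f4: (p8, p2, p9) → 59.7090
  f5: (p13, p4, p7) → 56.0172
  f6: (p13, p2, p4) → 89.3584
  f7: (p13, p2, p9) → 96.3035
  f8: (p14, p4, p10) → 104.1603
  f9: (p14, p2, p10) → 5.6826
  f10: (p14, p2, p4) → 63.7334
  f11: (p6, p3, p7) → 37.9434
  f12: (p6, p8, p10) → 26.5980
  f13: (p6, p8, p7) → 102.0721
  f14: (p6, p4, p10) → 29.4113
  f15: (p6, p3, p4) → 49.9855
  f16: (p15, p9, p7) → 43.4233
  f17: (p15, p13, p7) → 19.4488
  f18: (p15, p13, p9) → 26.1250
Σ area = 1078.341

Check V−E+F: 11 − 27 + 18 = 2.


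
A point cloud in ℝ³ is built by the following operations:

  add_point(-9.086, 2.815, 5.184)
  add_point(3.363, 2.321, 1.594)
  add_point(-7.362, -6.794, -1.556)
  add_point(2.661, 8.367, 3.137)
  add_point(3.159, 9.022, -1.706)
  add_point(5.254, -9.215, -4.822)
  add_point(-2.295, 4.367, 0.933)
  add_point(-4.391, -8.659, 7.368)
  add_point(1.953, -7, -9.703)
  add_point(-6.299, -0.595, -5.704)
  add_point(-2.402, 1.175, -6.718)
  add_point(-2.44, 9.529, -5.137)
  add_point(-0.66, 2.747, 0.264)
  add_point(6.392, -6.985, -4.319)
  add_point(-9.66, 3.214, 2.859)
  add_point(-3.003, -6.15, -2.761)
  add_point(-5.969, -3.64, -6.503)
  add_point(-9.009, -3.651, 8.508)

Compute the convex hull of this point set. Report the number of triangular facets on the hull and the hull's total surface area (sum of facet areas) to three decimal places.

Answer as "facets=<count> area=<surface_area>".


Points on the hull: [0, 1, 2, 3, 4, 5, 7, 8, 9, 11, 13, 14, 16, 17] (14 of 18).

Area of each hull facet:
  f1: (p4, p3, p13) → 40.5765
  f2: (p4, p3, p11) → 14.5453
  f3: (p4, p8, p13) → 57.7009
  f4: (p4, p8, p11) → 57.6475
  f5: (p5, p8, p13) → 8.0123
  f6: (p5, p2, p8) → 38.7201
  f7: (p16, p2, p14) → 33.5415
  f8: (p16, p8, p11) → 62.0432
  f9: (p16, p2, p8) → 26.4581
  f10: (p7, p5, p2) → 63.2226
  f11: (p7, p5, p13) → 19.7777
  f12: (p9, p11, p14) → 51.8203
  f13: (p9, p16, p14) → 12.3596
  f14: (p9, p16, p11) → 8.3507
  f15: (p17, p2, p14) → 44.3821
  f16: (p17, p7, p2) → 32.4812
  f17: (p17, p7, p3) → 60.7523
  f18: (p1, p3, p13) → 12.2129
  f19: (p1, p7, p13) → 80.6174
  f20: (p1, p7, p3) → 37.8520
  f21: (p0, p17, p14) → 7.1488
  f22: (p0, p17, p3) → 43.0078
  f23: (p0, p11, p14) → 12.5631
  f24: (p0, p3, p11) → 61.7343
Σ area = 887.528

Euler: V−E+F = 14−36+24 = 2.

facets=24 area=887.528


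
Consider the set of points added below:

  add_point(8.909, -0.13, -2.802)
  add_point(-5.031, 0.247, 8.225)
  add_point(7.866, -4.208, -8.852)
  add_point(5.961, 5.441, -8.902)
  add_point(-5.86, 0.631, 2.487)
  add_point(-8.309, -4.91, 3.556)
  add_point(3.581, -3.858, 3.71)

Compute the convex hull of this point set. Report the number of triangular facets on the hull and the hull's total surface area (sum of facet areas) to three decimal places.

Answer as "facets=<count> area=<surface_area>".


Extreme-point indices: [0, 1, 2, 3, 4, 5, 6] — 7 of 7 on the boundary.

Area of each hull facet:
  f1: (p1, p3, p0) → 77.0346
  f2: (p2, p3, p5) → 99.6257
  f3: (p2, p3, p0) → 31.1500
  f4: (p6, p1, p5) → 39.9742
  f5: (p6, p1, p0) → 38.1999
  f6: (p6, p2, p5) → 75.4238
  f7: (p6, p2, p0) → 32.6080
  f8: (p4, p3, p5) → 40.2445
  f9: (p4, p1, p5) → 17.5978
  f10: (p4, p1, p3) → 40.5675
Σ area = 492.426

Check V−E+F: 7 − 15 + 10 = 2.

facets=10 area=492.426


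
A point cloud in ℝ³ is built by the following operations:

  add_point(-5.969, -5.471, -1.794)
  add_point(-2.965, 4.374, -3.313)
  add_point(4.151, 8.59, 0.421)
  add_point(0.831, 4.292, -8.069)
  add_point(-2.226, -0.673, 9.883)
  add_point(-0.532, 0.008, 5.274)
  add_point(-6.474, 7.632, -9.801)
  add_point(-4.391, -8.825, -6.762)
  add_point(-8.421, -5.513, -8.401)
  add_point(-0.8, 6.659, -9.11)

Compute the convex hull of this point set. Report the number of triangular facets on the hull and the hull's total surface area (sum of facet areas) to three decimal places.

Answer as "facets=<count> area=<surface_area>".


9 of the 10 inputs are extreme points: [0, 2, 3, 4, 5, 6, 7, 8, 9].

Facet areas (half cross-product norm):
  f1: (p4, p6, p8) → 130.5884
  f2: (p4, p6, p2) → 108.1069
  f3: (p9, p6, p2) → 27.0534
  f4: (p9, p3, p2) → 15.2703
  f5: (p9, p6, p8) → 38.7136
  f6: (p7, p3, p2) → 64.2243
  f7: (p7, p9, p8) → 38.9390
  f8: (p7, p9, p3) → 18.0843
  f9: (p5, p4, p2) → 20.1333
  f10: (p5, p7, p2) → 82.2640
  f11: (p5, p7, p4) → 31.6286
  f12: (p0, p4, p8) → 16.7632
  f13: (p0, p7, p8) → 16.2917
  f14: (p0, p7, p4) → 22.4197
Σ area = 630.481

Euler characteristic 9−21+14 = 2 ✓

facets=14 area=630.481


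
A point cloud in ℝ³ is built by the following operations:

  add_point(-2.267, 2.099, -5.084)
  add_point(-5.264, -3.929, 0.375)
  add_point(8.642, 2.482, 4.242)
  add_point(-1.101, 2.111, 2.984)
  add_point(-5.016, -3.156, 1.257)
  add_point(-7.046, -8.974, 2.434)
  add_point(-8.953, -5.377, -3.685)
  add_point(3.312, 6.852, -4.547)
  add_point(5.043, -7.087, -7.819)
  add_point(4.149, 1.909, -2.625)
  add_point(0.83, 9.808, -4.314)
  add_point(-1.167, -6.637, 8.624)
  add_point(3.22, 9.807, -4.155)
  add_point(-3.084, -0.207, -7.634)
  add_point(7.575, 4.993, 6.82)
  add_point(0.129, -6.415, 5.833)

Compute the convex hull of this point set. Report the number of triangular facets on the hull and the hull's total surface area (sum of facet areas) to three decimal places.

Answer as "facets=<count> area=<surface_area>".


facets=18 area=813.068

11 of the 16 inputs are extreme points: [2, 3, 4, 5, 6, 8, 10, 11, 12, 13, 14].

Facet areas (half cross-product norm):
  f1: (p11, p8, p2) → 105.8080
  f2: (p13, p10, p6) → 38.4801
  f3: (p13, p8, p6) → 46.2102
  f4: (p12, p8, p2) → 94.6289
  f5: (p12, p13, p10) → 12.5412
  f6: (p12, p13, p8) → 65.0351
  f7: (p14, p11, p2) → 26.4413
  f8: (p14, p12, p2) → 23.2231
  f9: (p14, p12, p10) → 14.0091
  f10: (p5, p8, p6) → 53.8644
  f11: (p5, p11, p8) → 70.3900
  f12: (p5, p4, p6) → 19.6049
  f13: (p3, p14, p10) → 53.1632
  f14: (p3, p14, p11) → 51.5560
  f15: (p3, p10, p6) → 67.5849
  f16: (p3, p4, p6) → 14.0981
  f17: (p3, p5, p11) → 45.5227
  f18: (p3, p5, p4) → 10.9070
Σ area = 813.068

Check V−E+F: 11 − 27 + 18 = 2.


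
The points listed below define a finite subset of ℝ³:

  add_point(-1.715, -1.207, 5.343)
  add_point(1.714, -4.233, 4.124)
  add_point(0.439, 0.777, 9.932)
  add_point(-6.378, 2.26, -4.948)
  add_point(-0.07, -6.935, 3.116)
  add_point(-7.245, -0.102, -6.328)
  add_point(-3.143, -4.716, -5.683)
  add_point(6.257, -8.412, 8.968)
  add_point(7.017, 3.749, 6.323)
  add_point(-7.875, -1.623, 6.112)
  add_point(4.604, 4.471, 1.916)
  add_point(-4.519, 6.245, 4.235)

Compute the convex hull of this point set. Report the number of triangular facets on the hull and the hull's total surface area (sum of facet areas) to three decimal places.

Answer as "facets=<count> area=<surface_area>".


Points on the hull: [2, 3, 4, 5, 6, 7, 8, 9, 10, 11] (10 of 12).

Triangle areas on the boundary:
  f1: (p2, p7, p9) → 50.3848
  f2: (p2, p7, p8) → 43.4619
  f3: (p2, p11, p9) → 36.3752
  f4: (p2, p11, p8) → 37.5645
  f5: (p6, p5, p9) → 38.4452
  f6: (p10, p11, p8) → 23.4155
  f7: (p10, p6, p5) → 44.0369
  f8: (p10, p7, p8) → 30.2470
  f9: (p10, p6, p7) → 101.8075
  f10: (p4, p7, p9) → 38.4893
  f11: (p4, p6, p9) → 47.2151
  f12: (p4, p6, p7) → 19.4336
  f13: (p3, p10, p5) → 14.4484
  f14: (p3, p10, p11) → 48.4290
  f15: (p3, p5, p9) → 16.7854
  f16: (p3, p11, p9) → 43.4043
Σ area = 633.944

Euler characteristic 10−24+16 = 2 ✓

facets=16 area=633.944
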